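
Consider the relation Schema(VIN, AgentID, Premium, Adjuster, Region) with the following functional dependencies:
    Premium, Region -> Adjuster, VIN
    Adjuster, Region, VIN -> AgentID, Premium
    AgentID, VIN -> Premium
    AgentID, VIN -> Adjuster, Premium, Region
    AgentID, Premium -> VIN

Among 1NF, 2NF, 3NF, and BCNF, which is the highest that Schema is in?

BCNF

Candidate keys: {Adjuster, Region, VIN}, {AgentID, Premium}, {AgentID, VIN}, {Premium, Region}. Prime attributes: {Adjuster, AgentID, Premium, Region, VIN}.
The left-hand side of every FD is a superkey, so BCNF is satisfied.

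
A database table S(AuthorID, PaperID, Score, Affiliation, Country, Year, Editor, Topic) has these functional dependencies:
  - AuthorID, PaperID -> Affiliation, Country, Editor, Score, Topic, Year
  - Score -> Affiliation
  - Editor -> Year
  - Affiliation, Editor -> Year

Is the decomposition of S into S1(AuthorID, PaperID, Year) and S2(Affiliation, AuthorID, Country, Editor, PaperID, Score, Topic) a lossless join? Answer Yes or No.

Yes

Common attributes: {AuthorID, PaperID}; their closure is {Affiliation, AuthorID, Country, Editor, PaperID, Score, Topic, Year}.
Since S1 ⊆ {Affiliation, AuthorID, Country, Editor, PaperID, Score, Topic, Year}, the intersection is a superkey of S1; the decomposition is lossless.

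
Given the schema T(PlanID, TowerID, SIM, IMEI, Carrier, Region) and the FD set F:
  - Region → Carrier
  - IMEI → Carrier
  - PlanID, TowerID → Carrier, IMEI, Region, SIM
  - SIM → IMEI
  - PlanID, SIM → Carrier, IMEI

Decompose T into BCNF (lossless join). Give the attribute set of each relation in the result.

{Carrier, Region}; {IMEI, SIM}; {PlanID, Region, SIM, TowerID}

Candidate key of the original relation: {PlanID, TowerID}.
In {Carrier, IMEI, PlanID, Region, SIM, TowerID}, {Region} is not a superkey ({Region}⁺ restricted to this set is {Carrier, Region}), so split on Region → Carrier into {Carrier, Region} and {IMEI, PlanID, Region, SIM, TowerID}.
{Carrier, Region} has no BCNF violation.
In {IMEI, PlanID, Region, SIM, TowerID}, {SIM} is not a superkey ({SIM}⁺ restricted to this set is {IMEI, SIM}), so split on SIM → IMEI into {IMEI, SIM} and {PlanID, Region, SIM, TowerID}.
{IMEI, SIM} has no BCNF violation.
{PlanID, Region, SIM, TowerID} has no BCNF violation.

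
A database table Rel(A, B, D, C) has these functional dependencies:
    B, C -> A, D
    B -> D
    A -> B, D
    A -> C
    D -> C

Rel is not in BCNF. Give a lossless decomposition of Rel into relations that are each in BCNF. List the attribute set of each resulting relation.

{A, B, D}; {C, D}

Candidate keys of the original relation: {A}, {B}.
{A, B, C, D}: {D} determines {C, D} here but is not a superkey — split on D -> C, giving {C, D} and {A, B, D}.
{C, D} is in BCNF.
{A, B, D} is in BCNF.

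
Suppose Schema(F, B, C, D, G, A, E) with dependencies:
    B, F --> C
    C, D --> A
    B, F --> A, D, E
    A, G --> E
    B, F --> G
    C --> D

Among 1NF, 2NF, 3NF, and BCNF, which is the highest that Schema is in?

2NF

Candidate key: {B, F}. Prime attributes: {B, F}.
C, D --> A breaks BCNF: {C, D}⁺ = {A, C, D}, so {C, D} is not a superkey.
C, D --> A has non-prime {A} on the right and a non-superkey on the left, so 3NF fails.
Checking every proper subset of each key, none determines a non-prime attribute — 2NF is satisfied.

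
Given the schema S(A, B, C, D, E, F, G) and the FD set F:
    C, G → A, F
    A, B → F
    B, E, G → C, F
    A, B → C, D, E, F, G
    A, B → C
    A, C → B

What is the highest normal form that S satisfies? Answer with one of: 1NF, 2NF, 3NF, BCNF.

BCNF

Candidate keys: {A, B}, {A, C}, {B, E, G}, {C, G}. Prime attributes: {A, B, C, E, G}.
The left-hand side of every FD is a superkey, so BCNF is satisfied.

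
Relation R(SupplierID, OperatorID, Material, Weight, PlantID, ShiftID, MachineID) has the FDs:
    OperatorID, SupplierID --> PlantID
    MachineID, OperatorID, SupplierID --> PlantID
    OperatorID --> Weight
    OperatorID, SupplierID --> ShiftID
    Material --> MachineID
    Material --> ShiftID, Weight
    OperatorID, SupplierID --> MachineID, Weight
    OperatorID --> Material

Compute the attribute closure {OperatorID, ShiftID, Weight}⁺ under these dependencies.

{MachineID, Material, OperatorID, ShiftID, Weight}

Start with {OperatorID, ShiftID, Weight}.
OperatorID --> Material applies; add {Material} → now {Material, OperatorID, ShiftID, Weight}.
Material --> MachineID applies; add {MachineID} → now {MachineID, Material, OperatorID, ShiftID, Weight}.
No further FD applies.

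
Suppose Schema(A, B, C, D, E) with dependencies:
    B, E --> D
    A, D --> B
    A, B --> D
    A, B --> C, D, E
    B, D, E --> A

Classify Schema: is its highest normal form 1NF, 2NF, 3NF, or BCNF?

Candidate keys: {A, B}, {A, D}, {B, E}. Prime attributes: {A, B, D, E}.
Each dependency's left side is a superkey — BCNF holds.

BCNF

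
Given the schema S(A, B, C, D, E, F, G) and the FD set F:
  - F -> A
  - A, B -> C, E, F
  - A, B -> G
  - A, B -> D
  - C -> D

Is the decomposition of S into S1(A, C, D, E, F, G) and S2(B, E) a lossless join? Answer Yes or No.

S1 ∩ S2 = {E}; its closure under F is {E}.
S1 ⊄ {E} and S2 ⊄ {E}, so the split is lossy.

No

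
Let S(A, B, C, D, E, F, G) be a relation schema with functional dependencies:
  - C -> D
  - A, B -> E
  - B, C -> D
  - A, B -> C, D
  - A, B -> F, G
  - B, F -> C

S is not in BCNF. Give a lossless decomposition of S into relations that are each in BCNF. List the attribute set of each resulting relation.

{A, B, E, F, G}; {B, C, F}; {C, D}

Candidate key of the original relation: {A, B}.
In {A, B, C, D, E, F, G}, {C} is not a superkey ({C}⁺ restricted to this set is {C, D}), so split on C -> D into {C, D} and {A, B, C, E, F, G}.
{C, D} is in BCNF.
In {A, B, C, E, F, G}, {B, F} is not a superkey ({B, F}⁺ restricted to this set is {B, C, F}), so split on B, F -> C into {B, C, F} and {A, B, E, F, G}.
{B, C, F} is in BCNF.
{A, B, E, F, G} is in BCNF.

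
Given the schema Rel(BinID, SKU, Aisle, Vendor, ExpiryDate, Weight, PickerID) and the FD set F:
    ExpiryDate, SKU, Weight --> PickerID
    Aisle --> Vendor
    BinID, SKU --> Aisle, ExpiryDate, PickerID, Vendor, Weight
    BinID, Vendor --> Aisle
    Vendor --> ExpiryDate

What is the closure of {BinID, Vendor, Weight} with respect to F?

Start with {BinID, Vendor, Weight}.
BinID, Vendor --> Aisle applies; add {Aisle} → now {Aisle, BinID, Vendor, Weight}.
Vendor --> ExpiryDate applies; add {ExpiryDate} → now {Aisle, BinID, ExpiryDate, Vendor, Weight}.
No further FD applies.

{Aisle, BinID, ExpiryDate, Vendor, Weight}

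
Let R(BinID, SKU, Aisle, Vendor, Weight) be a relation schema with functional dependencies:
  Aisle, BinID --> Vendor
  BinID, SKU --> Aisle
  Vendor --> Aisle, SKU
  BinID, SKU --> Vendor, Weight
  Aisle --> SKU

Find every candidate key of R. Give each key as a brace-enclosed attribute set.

{Aisle, BinID}, {BinID, SKU}, {BinID, Vendor}

{BinID} never appears on the right of any FD, so every key must include it.
{Aisle, BinID} is a candidate key since {Aisle, BinID}⁺ = {Aisle, BinID, SKU, Vendor, Weight} covers every attribute.
{BinID, SKU} is a candidate key since {BinID, SKU}⁺ = {Aisle, BinID, SKU, Vendor, Weight} covers every attribute.
{BinID, Vendor} is a candidate key since {BinID, Vendor}⁺ = {Aisle, BinID, SKU, Vendor, Weight} covers every attribute.
Any other superkey properly contains one of these, so there are no further candidate keys.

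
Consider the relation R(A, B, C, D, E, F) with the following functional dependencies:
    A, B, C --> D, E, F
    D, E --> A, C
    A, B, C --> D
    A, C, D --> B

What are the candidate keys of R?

{D, E}⁺ = {A, B, C, D, E, F} — all of the relation — so {D, E} is a candidate key.
{A, B, C}⁺ = {A, B, C, D, E, F} — all of the relation — so {A, B, C} is a candidate key.
{A, C, D}⁺ = {A, B, C, D, E, F} — all of the relation — so {A, C, D} is a candidate key.
No proper subset of any of these is a key, and no other minimal superkey exists.

{A, B, C}, {A, C, D}, {D, E}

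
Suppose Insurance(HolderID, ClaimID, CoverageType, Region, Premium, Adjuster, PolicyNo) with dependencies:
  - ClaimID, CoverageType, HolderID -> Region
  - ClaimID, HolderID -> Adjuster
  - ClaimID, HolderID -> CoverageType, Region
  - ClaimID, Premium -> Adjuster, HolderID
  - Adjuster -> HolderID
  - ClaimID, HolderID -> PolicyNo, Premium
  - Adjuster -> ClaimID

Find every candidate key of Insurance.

{Adjuster} is a candidate key since {Adjuster}⁺ = {Adjuster, ClaimID, CoverageType, HolderID, PolicyNo, Premium, Region} covers every attribute.
{ClaimID, HolderID} is a candidate key since {ClaimID, HolderID}⁺ = {Adjuster, ClaimID, CoverageType, HolderID, PolicyNo, Premium, Region} covers every attribute.
{ClaimID, Premium} is a candidate key since {ClaimID, Premium}⁺ = {Adjuster, ClaimID, CoverageType, HolderID, PolicyNo, Premium, Region} covers every attribute.
No proper subset of any of these is a key, and no other minimal superkey exists.

{Adjuster}, {ClaimID, HolderID}, {ClaimID, Premium}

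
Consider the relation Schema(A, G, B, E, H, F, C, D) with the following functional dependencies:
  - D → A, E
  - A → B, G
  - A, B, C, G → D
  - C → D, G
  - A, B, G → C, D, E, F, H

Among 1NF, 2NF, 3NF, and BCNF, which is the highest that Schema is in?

Candidate keys: {A}, {C}, {D}. Prime attributes: {A, C, D}.
The left-hand side of every FD is a superkey, so BCNF is satisfied.

BCNF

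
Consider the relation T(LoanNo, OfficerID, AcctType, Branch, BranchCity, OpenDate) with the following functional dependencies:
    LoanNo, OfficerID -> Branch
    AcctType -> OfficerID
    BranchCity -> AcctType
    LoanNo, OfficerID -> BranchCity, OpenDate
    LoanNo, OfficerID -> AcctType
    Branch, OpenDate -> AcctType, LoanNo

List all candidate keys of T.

Closure of {AcctType, LoanNo} is {AcctType, Branch, BranchCity, LoanNo, OfficerID, OpenDate}, the whole schema; {AcctType, LoanNo} is a candidate key.
Closure of {Branch, OpenDate} is {AcctType, Branch, BranchCity, LoanNo, OfficerID, OpenDate}, the whole schema; {Branch, OpenDate} is a candidate key.
Closure of {BranchCity, LoanNo} is {AcctType, Branch, BranchCity, LoanNo, OfficerID, OpenDate}, the whole schema; {BranchCity, LoanNo} is a candidate key.
Closure of {LoanNo, OfficerID} is {AcctType, Branch, BranchCity, LoanNo, OfficerID, OpenDate}, the whole schema; {LoanNo, OfficerID} is a candidate key.
No proper subset of any of these is a key, and no other minimal superkey exists.

{AcctType, LoanNo}, {Branch, OpenDate}, {BranchCity, LoanNo}, {LoanNo, OfficerID}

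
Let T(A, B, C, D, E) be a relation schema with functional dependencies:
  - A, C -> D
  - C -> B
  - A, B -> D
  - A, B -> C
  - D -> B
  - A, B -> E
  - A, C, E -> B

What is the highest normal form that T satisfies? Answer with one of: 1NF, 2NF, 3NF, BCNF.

Candidate keys: {A, B}, {A, C}, {A, D}. Prime attributes: {A, B, C, D}.
For C -> B we have {C}⁺ = {B, C}; {C} is not a superkey, so BCNF fails.
Its right-hand attributes {B} are all prime, as are those of every other non-superkey FD — the relation is in 3NF.

3NF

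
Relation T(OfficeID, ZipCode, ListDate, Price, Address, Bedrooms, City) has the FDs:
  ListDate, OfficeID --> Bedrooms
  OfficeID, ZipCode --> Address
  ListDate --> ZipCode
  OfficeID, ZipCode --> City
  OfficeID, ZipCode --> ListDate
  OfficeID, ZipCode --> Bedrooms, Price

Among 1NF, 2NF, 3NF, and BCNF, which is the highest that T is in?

3NF

Candidate keys: {ListDate, OfficeID}, {OfficeID, ZipCode}. Prime attributes: {ListDate, OfficeID, ZipCode}.
For ListDate --> ZipCode we have {ListDate}⁺ = {ListDate, ZipCode}; {ListDate} is not a superkey, so BCNF fails.
But every attribute on its right side ({ZipCode}) is prime, and the same holds for every other non-superkey FD, so 3NF still holds.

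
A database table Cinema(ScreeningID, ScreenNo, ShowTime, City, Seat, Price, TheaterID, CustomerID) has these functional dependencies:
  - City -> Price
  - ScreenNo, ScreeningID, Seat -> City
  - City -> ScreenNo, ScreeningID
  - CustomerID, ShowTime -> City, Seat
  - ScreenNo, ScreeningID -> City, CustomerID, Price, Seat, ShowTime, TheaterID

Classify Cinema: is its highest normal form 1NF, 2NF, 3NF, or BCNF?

BCNF

Candidate keys: {City}, {CustomerID, ShowTime}, {ScreenNo, ScreeningID}. Prime attributes: {City, CustomerID, ScreenNo, ScreeningID, ShowTime}.
Each dependency's left side is a superkey — BCNF holds.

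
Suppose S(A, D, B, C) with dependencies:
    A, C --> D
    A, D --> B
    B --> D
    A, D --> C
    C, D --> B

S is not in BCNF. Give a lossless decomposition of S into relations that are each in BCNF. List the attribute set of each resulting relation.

Candidate keys of the original relation: {A, B}, {A, C}, {A, D}.
In {A, B, C, D}, {B} is not a superkey ({B}⁺ restricted to this set is {B, D}), so split on B --> D into {B, D} and {A, B, C}.
{B, D}: every determinant is a superkey — BCNF.
{A, B, C}: every determinant is a superkey — BCNF.

{A, B, C}; {B, D}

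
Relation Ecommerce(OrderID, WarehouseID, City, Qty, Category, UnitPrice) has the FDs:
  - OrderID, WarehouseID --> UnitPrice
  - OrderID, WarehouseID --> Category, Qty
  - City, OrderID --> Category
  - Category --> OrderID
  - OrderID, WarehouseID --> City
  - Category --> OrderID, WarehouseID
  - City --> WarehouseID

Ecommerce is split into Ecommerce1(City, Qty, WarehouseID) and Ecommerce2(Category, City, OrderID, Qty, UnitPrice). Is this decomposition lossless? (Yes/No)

Yes

Ecommerce1 ∩ Ecommerce2 = {City, Qty}; its closure under F is {City, Qty, WarehouseID}.
This includes all of Ecommerce1, so the common attributes are a superkey of Ecommerce1 — the join is lossless.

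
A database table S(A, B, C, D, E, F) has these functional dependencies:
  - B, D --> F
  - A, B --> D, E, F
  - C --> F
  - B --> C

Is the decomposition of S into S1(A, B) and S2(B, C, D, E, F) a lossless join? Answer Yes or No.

No

S1 ∩ S2 = {B}; its closure under F is {B, C, F}.
The closure covers neither S1 nor S2 entirely; the join is not lossless.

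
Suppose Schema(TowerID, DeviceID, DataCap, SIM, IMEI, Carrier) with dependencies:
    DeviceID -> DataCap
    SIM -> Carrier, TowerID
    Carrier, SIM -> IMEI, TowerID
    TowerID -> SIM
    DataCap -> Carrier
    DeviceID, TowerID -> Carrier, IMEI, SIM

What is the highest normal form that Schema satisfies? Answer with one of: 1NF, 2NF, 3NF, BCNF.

Candidate keys: {DeviceID, SIM}, {DeviceID, TowerID}. Prime attributes: {DeviceID, SIM, TowerID}.
For DeviceID -> DataCap we have {DeviceID}⁺ = {Carrier, DataCap, DeviceID}; {DeviceID} is not a superkey, so BCNF fails.
DeviceID -> DataCap has non-prime {DataCap} on the right and a non-superkey on the left, so 3NF fails.
Since {DeviceID} ⊂ {DeviceID, SIM} and {DeviceID}⁺ ⊇ {Carrier, DataCap} with {Carrier, DataCap} non-prime, there is a partial dependency; 2NF fails.

1NF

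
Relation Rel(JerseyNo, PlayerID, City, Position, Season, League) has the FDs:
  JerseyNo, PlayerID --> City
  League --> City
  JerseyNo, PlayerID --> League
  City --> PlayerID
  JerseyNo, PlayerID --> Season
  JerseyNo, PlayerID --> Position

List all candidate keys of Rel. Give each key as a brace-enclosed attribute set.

{JerseyNo} never appears on the right of any FD, so every key must include it.
{City, JerseyNo} is a candidate key since {City, JerseyNo}⁺ = {City, JerseyNo, League, PlayerID, Position, Season} covers every attribute.
{JerseyNo, League} is a candidate key since {JerseyNo, League}⁺ = {City, JerseyNo, League, PlayerID, Position, Season} covers every attribute.
{JerseyNo, PlayerID} is a candidate key since {JerseyNo, PlayerID}⁺ = {City, JerseyNo, League, PlayerID, Position, Season} covers every attribute.
No proper subset of any of these is a key, and no other minimal superkey exists.

{City, JerseyNo}, {JerseyNo, League}, {JerseyNo, PlayerID}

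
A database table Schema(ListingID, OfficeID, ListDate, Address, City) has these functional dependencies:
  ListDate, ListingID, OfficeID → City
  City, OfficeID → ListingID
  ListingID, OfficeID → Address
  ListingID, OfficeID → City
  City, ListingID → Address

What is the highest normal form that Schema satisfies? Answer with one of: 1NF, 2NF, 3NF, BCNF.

Candidate keys: {City, ListDate, OfficeID}, {ListDate, ListingID, OfficeID}. Prime attributes: {City, ListDate, ListingID, OfficeID}.
City, OfficeID → ListingID: {City, OfficeID}⁺ = {Address, City, ListingID, OfficeID}, which is not all of the attributes, so the left side is not a superkey — BCNF is violated.
ListingID, OfficeID → Address has non-prime {Address} on the right and a non-superkey on the left, so 3NF fails.
The proper key subset {City, OfficeID} of {City, ListDate, OfficeID} determines non-prime {Address}, so the relation is not even in 2NF.

1NF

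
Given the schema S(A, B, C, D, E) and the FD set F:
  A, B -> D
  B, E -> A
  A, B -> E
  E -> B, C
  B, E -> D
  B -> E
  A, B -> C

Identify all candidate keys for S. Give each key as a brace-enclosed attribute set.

{B}, {E}

{B}⁺ = {A, B, C, D, E} — all of the relation — so {B} is a candidate key.
{E}⁺ = {A, B, C, D, E} — all of the relation — so {E} is a candidate key.
Any other superkey properly contains one of these, so there are no further candidate keys.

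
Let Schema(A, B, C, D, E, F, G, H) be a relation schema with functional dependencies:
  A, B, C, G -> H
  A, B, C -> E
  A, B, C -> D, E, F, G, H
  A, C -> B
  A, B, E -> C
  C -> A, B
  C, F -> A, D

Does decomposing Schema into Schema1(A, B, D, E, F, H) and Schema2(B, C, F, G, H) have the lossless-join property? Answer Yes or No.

No

Schema1 ∩ Schema2 = {B, F, H}; its closure under F is {B, F, H}.
The closure covers neither Schema1 nor Schema2 entirely; the join is not lossless.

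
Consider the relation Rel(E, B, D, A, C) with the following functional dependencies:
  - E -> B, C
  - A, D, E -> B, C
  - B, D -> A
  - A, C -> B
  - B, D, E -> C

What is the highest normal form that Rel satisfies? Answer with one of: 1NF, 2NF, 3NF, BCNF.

1NF

Candidate key: {D, E}. Prime attributes: {D, E}.
For E -> B, C we have {E}⁺ = {B, C, E}; {E} is not a superkey, so BCNF fails.
E -> B, C determines the non-prime attributes {B, C} from a non-superkey — 3NF is violated.
The proper key subset {E} of {D, E} determines non-prime {B, C}, so the relation is not even in 2NF.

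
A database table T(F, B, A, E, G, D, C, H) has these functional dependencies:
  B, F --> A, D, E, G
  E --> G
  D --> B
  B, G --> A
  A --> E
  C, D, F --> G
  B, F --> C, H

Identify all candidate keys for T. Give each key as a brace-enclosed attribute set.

{F} never appears on the right of any FD, so every key must include it.
{B, F}⁺ = {A, B, C, D, E, F, G, H}, which is every attribute, so {B, F} is a candidate key.
{D, F}⁺ = {A, B, C, D, E, F, G, H}, which is every attribute, so {D, F} is a candidate key.
No proper subset of any of these is a key, and no other minimal superkey exists.

{B, F}, {D, F}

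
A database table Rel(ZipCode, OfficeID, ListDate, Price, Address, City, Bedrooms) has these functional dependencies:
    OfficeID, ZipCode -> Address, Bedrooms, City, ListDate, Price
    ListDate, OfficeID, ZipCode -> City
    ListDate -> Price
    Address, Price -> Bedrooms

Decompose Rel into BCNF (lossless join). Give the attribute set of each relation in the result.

Candidate key of the original relation: {OfficeID, ZipCode}.
Within {Address, Bedrooms, City, ListDate, OfficeID, Price, ZipCode}: {ListDate}⁺ ∩ {Address, Bedrooms, City, ListDate, OfficeID, Price, ZipCode} = {ListDate, Price}, not the whole set, so ListDate -> Price violates BCNF; decompose into {ListDate, Price} and {Address, Bedrooms, City, ListDate, OfficeID, ZipCode}.
{ListDate, Price} has no BCNF violation.
Within {Address, Bedrooms, City, ListDate, OfficeID, ZipCode}: {Address, ListDate}⁺ ∩ {Address, Bedrooms, City, ListDate, OfficeID, ZipCode} = {Address, Bedrooms, ListDate}, not the whole set, so Address, ListDate -> Bedrooms violates BCNF; decompose into {Address, Bedrooms, ListDate} and {Address, City, ListDate, OfficeID, ZipCode}.
{Address, Bedrooms, ListDate} has no BCNF violation.
{Address, City, ListDate, OfficeID, ZipCode} has no BCNF violation.

{Address, Bedrooms, ListDate}; {Address, City, ListDate, OfficeID, ZipCode}; {ListDate, Price}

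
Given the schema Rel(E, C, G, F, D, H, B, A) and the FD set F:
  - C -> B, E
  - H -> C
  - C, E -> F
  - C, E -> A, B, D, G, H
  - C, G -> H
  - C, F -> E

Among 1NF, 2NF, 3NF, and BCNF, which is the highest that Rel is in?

Candidate keys: {C}, {H}. Prime attributes: {C, H}.
Every FD has a superkey on the left, so the relation is in BCNF.

BCNF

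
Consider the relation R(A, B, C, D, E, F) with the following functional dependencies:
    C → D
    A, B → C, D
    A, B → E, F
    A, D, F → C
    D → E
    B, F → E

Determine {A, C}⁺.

{A, C, D, E}

Start with {A, C}.
C → D applies; add {D} → now {A, C, D}.
D → E applies; add {E} → now {A, C, D, E}.
No further FD applies.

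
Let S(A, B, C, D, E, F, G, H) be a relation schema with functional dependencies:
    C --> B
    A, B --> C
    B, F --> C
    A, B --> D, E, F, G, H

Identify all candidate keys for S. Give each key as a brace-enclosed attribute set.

Attributes never on any right-hand side: {A} — every candidate key must contain it.
{A, B}⁺ = {A, B, C, D, E, F, G, H} — all of the relation — so {A, B} is a candidate key.
{A, C}⁺ = {A, B, C, D, E, F, G, H} — all of the relation — so {A, C} is a candidate key.
Any other superkey properly contains one of these, so there are no further candidate keys.

{A, B}, {A, C}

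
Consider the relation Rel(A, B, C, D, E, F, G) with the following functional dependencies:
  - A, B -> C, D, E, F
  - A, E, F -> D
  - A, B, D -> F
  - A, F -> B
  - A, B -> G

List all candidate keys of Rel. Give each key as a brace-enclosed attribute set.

No FD produces {A}, so it must be in every candidate key.
{A, B}⁺ = {A, B, C, D, E, F, G}, which is every attribute, so {A, B} is a candidate key.
{A, F}⁺ = {A, B, C, D, E, F, G}, which is every attribute, so {A, F} is a candidate key.
No proper subset of any of these is a key, and no other minimal superkey exists.

{A, B}, {A, F}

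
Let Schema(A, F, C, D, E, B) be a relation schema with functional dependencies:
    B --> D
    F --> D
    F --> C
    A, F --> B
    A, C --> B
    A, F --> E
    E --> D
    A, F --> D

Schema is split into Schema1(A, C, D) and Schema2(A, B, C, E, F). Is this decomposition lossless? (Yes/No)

Yes

The shared attributes are {A, C} and {A, C}⁺ = {A, B, C, D}.
This includes all of Schema1, so the common attributes are a superkey of Schema1 — the join is lossless.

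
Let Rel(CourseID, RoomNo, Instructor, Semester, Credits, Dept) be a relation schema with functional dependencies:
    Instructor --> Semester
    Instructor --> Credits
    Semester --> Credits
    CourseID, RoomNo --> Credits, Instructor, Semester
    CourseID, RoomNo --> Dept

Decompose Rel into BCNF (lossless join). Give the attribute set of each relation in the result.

Candidate key of the original relation: {CourseID, RoomNo}.
Within {CourseID, Credits, Dept, Instructor, RoomNo, Semester}: {Instructor}⁺ ∩ {CourseID, Credits, Dept, Instructor, RoomNo, Semester} = {Credits, Instructor, Semester}, not the whole set, so Instructor --> Credits, Semester violates BCNF; decompose into {Credits, Instructor, Semester} and {CourseID, Dept, Instructor, RoomNo}.
Within {Credits, Instructor, Semester}: {Semester}⁺ ∩ {Credits, Instructor, Semester} = {Credits, Semester}, not the whole set, so Semester --> Credits violates BCNF; decompose into {Credits, Semester} and {Instructor, Semester}.
{Credits, Semester} has no BCNF violation.
{Instructor, Semester} has no BCNF violation.
{CourseID, Dept, Instructor, RoomNo} has no BCNF violation.

{CourseID, Dept, Instructor, RoomNo}; {Credits, Semester}; {Instructor, Semester}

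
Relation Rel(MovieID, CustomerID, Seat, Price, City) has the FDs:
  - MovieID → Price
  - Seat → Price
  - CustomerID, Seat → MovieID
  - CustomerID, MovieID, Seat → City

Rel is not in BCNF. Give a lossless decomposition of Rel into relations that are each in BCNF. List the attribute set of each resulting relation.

Candidate key of the original relation: {CustomerID, Seat}.
Within {City, CustomerID, MovieID, Price, Seat}: {MovieID}⁺ ∩ {City, CustomerID, MovieID, Price, Seat} = {MovieID, Price}, not the whole set, so MovieID → Price violates BCNF; decompose into {MovieID, Price} and {City, CustomerID, MovieID, Seat}.
{MovieID, Price}: every determinant is a superkey — BCNF.
{City, CustomerID, MovieID, Seat}: every determinant is a superkey — BCNF.

{City, CustomerID, MovieID, Seat}; {MovieID, Price}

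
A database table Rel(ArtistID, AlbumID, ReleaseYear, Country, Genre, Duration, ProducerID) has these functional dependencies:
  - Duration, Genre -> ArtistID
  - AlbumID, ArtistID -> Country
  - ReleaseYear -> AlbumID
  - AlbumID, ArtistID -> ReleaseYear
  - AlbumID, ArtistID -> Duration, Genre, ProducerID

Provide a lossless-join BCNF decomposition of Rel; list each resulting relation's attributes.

{AlbumID, ReleaseYear}; {ArtistID, Duration, Genre}; {Country, Duration, Genre, ProducerID, ReleaseYear}

Candidate keys of the original relation: {AlbumID, ArtistID}, {AlbumID, Duration, Genre}, {ArtistID, ReleaseYear}, {Duration, Genre, ReleaseYear}.
{AlbumID, ArtistID, Country, Duration, Genre, ProducerID, ReleaseYear}: {Duration, Genre} determines {ArtistID, Duration, Genre} here but is not a superkey — split on Duration, Genre -> ArtistID, giving {ArtistID, Duration, Genre} and {AlbumID, Country, Duration, Genre, ProducerID, ReleaseYear}.
{ArtistID, Duration, Genre} is in BCNF.
{AlbumID, Country, Duration, Genre, ProducerID, ReleaseYear}: {ReleaseYear} determines {AlbumID, ReleaseYear} here but is not a superkey — split on ReleaseYear -> AlbumID, giving {AlbumID, ReleaseYear} and {Country, Duration, Genre, ProducerID, ReleaseYear}.
{AlbumID, ReleaseYear} is in BCNF.
{Country, Duration, Genre, ProducerID, ReleaseYear} is in BCNF.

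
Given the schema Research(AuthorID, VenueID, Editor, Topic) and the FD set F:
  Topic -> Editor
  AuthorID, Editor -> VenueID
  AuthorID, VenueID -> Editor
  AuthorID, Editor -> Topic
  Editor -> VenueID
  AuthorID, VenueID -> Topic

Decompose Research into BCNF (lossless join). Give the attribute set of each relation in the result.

{AuthorID, Topic}; {Editor, Topic}; {Editor, VenueID}

Candidate keys of the original relation: {AuthorID, Editor}, {AuthorID, Topic}, {AuthorID, VenueID}.
In {AuthorID, Editor, Topic, VenueID}, {Topic} is not a superkey ({Topic}⁺ restricted to this set is {Editor, Topic, VenueID}), so split on Topic -> Editor, VenueID into {Editor, Topic, VenueID} and {AuthorID, Topic}.
In {Editor, Topic, VenueID}, {Editor} is not a superkey ({Editor}⁺ restricted to this set is {Editor, VenueID}), so split on Editor -> VenueID into {Editor, VenueID} and {Editor, Topic}.
{Editor, VenueID} is in BCNF.
{Editor, Topic} is in BCNF.
{AuthorID, Topic} is in BCNF.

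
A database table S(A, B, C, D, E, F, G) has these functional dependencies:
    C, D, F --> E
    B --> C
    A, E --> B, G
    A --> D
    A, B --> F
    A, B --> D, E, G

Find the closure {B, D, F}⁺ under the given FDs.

Start with {B, D, F}.
B --> C applies; add {C} → now {B, C, D, F}.
C, D, F --> E applies; add {E} → now {B, C, D, E, F}.
No further FD applies.

{B, C, D, E, F}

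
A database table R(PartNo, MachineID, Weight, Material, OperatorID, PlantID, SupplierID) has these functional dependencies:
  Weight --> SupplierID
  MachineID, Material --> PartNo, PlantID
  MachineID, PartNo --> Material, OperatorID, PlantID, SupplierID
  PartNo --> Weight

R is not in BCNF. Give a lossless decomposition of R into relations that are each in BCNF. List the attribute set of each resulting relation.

{MachineID, Material, OperatorID, PartNo, PlantID}; {PartNo, Weight}; {SupplierID, Weight}

Candidate keys of the original relation: {MachineID, Material}, {MachineID, PartNo}.
Within {MachineID, Material, OperatorID, PartNo, PlantID, SupplierID, Weight}: {Weight}⁺ ∩ {MachineID, Material, OperatorID, PartNo, PlantID, SupplierID, Weight} = {SupplierID, Weight}, not the whole set, so Weight --> SupplierID violates BCNF; decompose into {SupplierID, Weight} and {MachineID, Material, OperatorID, PartNo, PlantID, Weight}.
{SupplierID, Weight}: every determinant is a superkey — BCNF.
Within {MachineID, Material, OperatorID, PartNo, PlantID, Weight}: {PartNo}⁺ ∩ {MachineID, Material, OperatorID, PartNo, PlantID, Weight} = {PartNo, Weight}, not the whole set, so PartNo --> Weight violates BCNF; decompose into {PartNo, Weight} and {MachineID, Material, OperatorID, PartNo, PlantID}.
{PartNo, Weight}: every determinant is a superkey — BCNF.
{MachineID, Material, OperatorID, PartNo, PlantID}: every determinant is a superkey — BCNF.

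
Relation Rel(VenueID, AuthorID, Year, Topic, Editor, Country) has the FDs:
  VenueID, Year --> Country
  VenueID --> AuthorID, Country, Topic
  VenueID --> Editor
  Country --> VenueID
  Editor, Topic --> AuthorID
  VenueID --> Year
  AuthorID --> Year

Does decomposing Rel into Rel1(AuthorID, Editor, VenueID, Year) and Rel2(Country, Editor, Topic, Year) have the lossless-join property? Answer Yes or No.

No

Rel1 ∩ Rel2 = {Editor, Year}; its closure under F is {Editor, Year}.
The closure covers neither Rel1 nor Rel2 entirely; the join is not lossless.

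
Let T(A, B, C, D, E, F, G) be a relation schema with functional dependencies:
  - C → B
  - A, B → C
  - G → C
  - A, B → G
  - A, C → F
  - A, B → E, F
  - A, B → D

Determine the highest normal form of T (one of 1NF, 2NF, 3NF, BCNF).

Candidate keys: {A, B}, {A, C}, {A, G}. Prime attributes: {A, B, C, G}.
C → B breaks BCNF: {C}⁺ = {B, C}, so {C} is not a superkey.
Since {B} ⊆ prime attributes and every other non-superkey FD also has a prime right side, the schema is in 3NF.

3NF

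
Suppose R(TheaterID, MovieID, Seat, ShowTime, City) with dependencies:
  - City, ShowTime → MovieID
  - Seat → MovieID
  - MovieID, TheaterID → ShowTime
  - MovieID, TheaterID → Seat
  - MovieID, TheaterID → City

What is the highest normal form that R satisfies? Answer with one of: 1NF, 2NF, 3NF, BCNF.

3NF

Candidate keys: {City, ShowTime, TheaterID}, {MovieID, TheaterID}, {Seat, TheaterID}. Prime attributes: {City, MovieID, Seat, ShowTime, TheaterID}.
City, ShowTime → MovieID breaks BCNF: {City, ShowTime}⁺ = {City, MovieID, ShowTime}, so {City, ShowTime} is not a superkey.
Since {MovieID} ⊆ prime attributes and every other non-superkey FD also has a prime right side, the schema is in 3NF.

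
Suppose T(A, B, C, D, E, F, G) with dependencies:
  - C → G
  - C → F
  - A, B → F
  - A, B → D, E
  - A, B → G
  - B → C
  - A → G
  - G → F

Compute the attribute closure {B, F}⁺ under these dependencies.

{B, C, F, G}

Start with {B, F}.
B → C applies; add {C} → now {B, C, F}.
C → G applies; add {G} → now {B, C, F, G}.
No further FD applies.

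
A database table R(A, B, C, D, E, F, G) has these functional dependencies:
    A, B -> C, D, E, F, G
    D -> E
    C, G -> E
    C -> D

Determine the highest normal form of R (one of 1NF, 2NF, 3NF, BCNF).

Candidate key: {A, B}. Prime attributes: {A, B}.
D -> E breaks BCNF: {D}⁺ = {D, E}, so {D} is not a superkey.
Because {E} is non-prime and the left side of D -> E is not a superkey, the relation is not in 3NF.
Checking every proper subset of each key, none determines a non-prime attribute — 2NF is satisfied.

2NF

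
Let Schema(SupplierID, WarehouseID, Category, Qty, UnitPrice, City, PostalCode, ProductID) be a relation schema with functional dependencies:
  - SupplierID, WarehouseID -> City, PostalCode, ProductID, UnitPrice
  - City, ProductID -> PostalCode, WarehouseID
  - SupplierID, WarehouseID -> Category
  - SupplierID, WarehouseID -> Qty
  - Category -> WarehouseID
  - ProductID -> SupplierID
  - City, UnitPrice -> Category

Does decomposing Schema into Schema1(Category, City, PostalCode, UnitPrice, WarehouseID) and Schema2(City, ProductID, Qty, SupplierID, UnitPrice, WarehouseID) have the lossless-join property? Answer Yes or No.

No

Common attributes: {City, UnitPrice, WarehouseID}; their closure is {Category, City, UnitPrice, WarehouseID}.
Neither Schema1 nor Schema2 is contained in that closure, so the decomposition is lossy.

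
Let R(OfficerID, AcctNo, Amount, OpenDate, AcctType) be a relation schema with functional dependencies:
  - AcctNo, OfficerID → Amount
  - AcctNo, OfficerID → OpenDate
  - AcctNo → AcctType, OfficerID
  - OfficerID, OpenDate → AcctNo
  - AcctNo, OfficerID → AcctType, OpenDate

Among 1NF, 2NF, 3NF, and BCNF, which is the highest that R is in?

Candidate keys: {AcctNo}, {OfficerID, OpenDate}. Prime attributes: {AcctNo, OfficerID, OpenDate}.
The left-hand side of every FD is a superkey, so BCNF is satisfied.

BCNF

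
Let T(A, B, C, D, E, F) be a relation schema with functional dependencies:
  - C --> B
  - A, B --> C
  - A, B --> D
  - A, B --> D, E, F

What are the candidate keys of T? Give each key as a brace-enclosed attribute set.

Attributes never on any right-hand side: {A} — every candidate key must contain it.
Closure of {A, B} is {A, B, C, D, E, F}, the whole schema; {A, B} is a candidate key.
Closure of {A, C} is {A, B, C, D, E, F}, the whole schema; {A, C} is a candidate key.
No proper subset of any of these is a key, and no other minimal superkey exists.

{A, B}, {A, C}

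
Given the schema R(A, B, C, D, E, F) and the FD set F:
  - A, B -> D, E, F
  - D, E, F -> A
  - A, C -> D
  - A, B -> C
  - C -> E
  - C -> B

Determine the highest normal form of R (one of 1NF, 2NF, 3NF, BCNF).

Candidate keys: {A, B}, {A, C}, {B, D, E, F}, {C, D, F}. Prime attributes: {A, B, C, D, E, F}.
D, E, F -> A breaks BCNF: {D, E, F}⁺ = {A, D, E, F}, so {D, E, F} is not a superkey.
Its right-hand attributes {A} are all prime, as are those of every other non-superkey FD — the relation is in 3NF.

3NF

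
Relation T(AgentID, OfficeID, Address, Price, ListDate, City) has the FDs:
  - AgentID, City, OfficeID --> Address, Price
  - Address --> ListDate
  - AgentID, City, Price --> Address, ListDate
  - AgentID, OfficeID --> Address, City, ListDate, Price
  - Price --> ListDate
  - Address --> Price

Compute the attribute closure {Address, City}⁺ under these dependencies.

Start with {Address, City}.
Address --> ListDate applies; add {ListDate} → now {Address, City, ListDate}.
Address --> Price applies; add {Price} → now {Address, City, ListDate, Price}.
No further FD applies.

{Address, City, ListDate, Price}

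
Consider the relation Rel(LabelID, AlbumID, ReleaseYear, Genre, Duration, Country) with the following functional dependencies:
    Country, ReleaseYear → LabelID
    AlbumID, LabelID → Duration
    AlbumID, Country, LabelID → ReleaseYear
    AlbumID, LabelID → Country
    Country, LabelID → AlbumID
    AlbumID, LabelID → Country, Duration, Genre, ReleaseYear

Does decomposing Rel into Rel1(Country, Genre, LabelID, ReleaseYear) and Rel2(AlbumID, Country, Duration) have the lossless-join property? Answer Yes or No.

Rel1 ∩ Rel2 = {Country}; its closure under F is {Country}.
Neither Rel1 nor Rel2 is contained in that closure, so the decomposition is lossy.

No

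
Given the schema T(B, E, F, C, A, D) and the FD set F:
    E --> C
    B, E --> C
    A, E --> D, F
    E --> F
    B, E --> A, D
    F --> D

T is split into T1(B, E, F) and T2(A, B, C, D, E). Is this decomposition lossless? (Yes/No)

Yes

T1 ∩ T2 = {B, E}; its closure under F is {A, B, C, D, E, F}.
T1 is contained in that closure, so T1 ∩ T2 --> T1 holds and the join is lossless.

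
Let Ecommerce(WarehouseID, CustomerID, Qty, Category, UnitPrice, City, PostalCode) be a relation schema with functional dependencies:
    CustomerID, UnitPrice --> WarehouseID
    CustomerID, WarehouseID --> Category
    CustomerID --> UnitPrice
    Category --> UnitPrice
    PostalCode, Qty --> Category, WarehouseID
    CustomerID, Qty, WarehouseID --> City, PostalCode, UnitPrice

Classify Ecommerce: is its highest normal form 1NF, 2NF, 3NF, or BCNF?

Candidate key: {CustomerID, Qty}. Prime attributes: {CustomerID, Qty}.
CustomerID, UnitPrice --> WarehouseID: {CustomerID, UnitPrice}⁺ = {Category, CustomerID, UnitPrice, WarehouseID}, which is not all of the attributes, so the left side is not a superkey — BCNF is violated.
CustomerID, UnitPrice --> WarehouseID has non-prime {WarehouseID} on the right and a non-superkey on the left, so 3NF fails.
Since {CustomerID} ⊂ {CustomerID, Qty} and {CustomerID}⁺ ⊇ {Category, UnitPrice, WarehouseID} with {Category, UnitPrice, WarehouseID} non-prime, there is a partial dependency; 2NF fails.

1NF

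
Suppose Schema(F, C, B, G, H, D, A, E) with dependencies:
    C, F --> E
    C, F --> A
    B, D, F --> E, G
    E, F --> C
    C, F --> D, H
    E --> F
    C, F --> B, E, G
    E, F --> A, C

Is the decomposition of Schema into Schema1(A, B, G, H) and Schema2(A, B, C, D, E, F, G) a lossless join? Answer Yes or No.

The shared attributes are {A, B, G} and {A, B, G}⁺ = {A, B, G}.
The closure covers neither Schema1 nor Schema2 entirely; the join is not lossless.

No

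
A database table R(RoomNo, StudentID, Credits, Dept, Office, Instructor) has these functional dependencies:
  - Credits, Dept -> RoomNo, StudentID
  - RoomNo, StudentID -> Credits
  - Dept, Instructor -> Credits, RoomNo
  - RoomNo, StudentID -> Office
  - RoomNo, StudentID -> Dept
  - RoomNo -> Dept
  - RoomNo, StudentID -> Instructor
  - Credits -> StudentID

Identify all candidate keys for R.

{Credits, Dept} is a candidate key since {Credits, Dept}⁺ = {Credits, Dept, Instructor, Office, RoomNo, StudentID} covers every attribute.
{Credits, RoomNo} is a candidate key since {Credits, RoomNo}⁺ = {Credits, Dept, Instructor, Office, RoomNo, StudentID} covers every attribute.
{Dept, Instructor} is a candidate key since {Dept, Instructor}⁺ = {Credits, Dept, Instructor, Office, RoomNo, StudentID} covers every attribute.
{Instructor, RoomNo} is a candidate key since {Instructor, RoomNo}⁺ = {Credits, Dept, Instructor, Office, RoomNo, StudentID} covers every attribute.
{RoomNo, StudentID} is a candidate key since {RoomNo, StudentID}⁺ = {Credits, Dept, Instructor, Office, RoomNo, StudentID} covers every attribute.
These are minimal and exhaustive — every other superkey contains one of them.

{Credits, Dept}, {Credits, RoomNo}, {Dept, Instructor}, {Instructor, RoomNo}, {RoomNo, StudentID}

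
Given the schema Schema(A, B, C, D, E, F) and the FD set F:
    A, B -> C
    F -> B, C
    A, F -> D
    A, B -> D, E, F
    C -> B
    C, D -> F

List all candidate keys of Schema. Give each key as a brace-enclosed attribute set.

{A} never appears on the right of any FD, so every key must include it.
{A, B}⁺ = {A, B, C, D, E, F}, which is every attribute, so {A, B} is a candidate key.
{A, C}⁺ = {A, B, C, D, E, F}, which is every attribute, so {A, C} is a candidate key.
{A, F}⁺ = {A, B, C, D, E, F}, which is every attribute, so {A, F} is a candidate key.
No proper subset of any of these is a key, and no other minimal superkey exists.

{A, B}, {A, C}, {A, F}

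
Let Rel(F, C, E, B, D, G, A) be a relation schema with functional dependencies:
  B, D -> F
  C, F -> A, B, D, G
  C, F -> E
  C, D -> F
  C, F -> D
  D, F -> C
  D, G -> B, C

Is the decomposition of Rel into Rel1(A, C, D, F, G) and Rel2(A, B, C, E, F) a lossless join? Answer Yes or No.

Yes

Rel1 ∩ Rel2 = {A, C, F}; its closure under F is {A, B, C, D, E, F, G}.
Since Rel1 ⊆ {A, B, C, D, E, F, G}, the intersection is a superkey of Rel1; the decomposition is lossless.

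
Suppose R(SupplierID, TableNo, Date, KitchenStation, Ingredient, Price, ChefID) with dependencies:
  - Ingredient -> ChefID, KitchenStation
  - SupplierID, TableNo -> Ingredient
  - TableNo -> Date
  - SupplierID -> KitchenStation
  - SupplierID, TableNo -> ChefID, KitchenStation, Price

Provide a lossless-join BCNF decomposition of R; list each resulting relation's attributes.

Candidate key of the original relation: {SupplierID, TableNo}.
Within {ChefID, Date, Ingredient, KitchenStation, Price, SupplierID, TableNo}: {Ingredient}⁺ ∩ {ChefID, Date, Ingredient, KitchenStation, Price, SupplierID, TableNo} = {ChefID, Ingredient, KitchenStation}, not the whole set, so Ingredient -> ChefID, KitchenStation violates BCNF; decompose into {ChefID, Ingredient, KitchenStation} and {Date, Ingredient, Price, SupplierID, TableNo}.
{ChefID, Ingredient, KitchenStation} is in BCNF.
Within {Date, Ingredient, Price, SupplierID, TableNo}: {TableNo}⁺ ∩ {Date, Ingredient, Price, SupplierID, TableNo} = {Date, TableNo}, not the whole set, so TableNo -> Date violates BCNF; decompose into {Date, TableNo} and {Ingredient, Price, SupplierID, TableNo}.
{Date, TableNo} is in BCNF.
{Ingredient, Price, SupplierID, TableNo} is in BCNF.

{ChefID, Ingredient, KitchenStation}; {Date, TableNo}; {Ingredient, Price, SupplierID, TableNo}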